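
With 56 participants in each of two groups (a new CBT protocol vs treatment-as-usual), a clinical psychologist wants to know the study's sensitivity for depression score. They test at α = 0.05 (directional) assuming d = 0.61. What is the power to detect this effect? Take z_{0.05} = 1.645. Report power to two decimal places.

power ≈ 0.94

For two equal groups, power = Φ(d·√(n/2) − z_{α}).
d·√(n/2) = 0.61 × √(56/2) = 0.61 × 5.292 = 3.228.
z_β = 3.228 − 1.645 = 1.583.
Power = Φ(1.583) = 0.943.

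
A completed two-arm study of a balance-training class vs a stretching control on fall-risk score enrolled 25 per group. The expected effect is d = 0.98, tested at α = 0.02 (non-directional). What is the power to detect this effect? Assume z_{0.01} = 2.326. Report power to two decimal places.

For two equal groups, power = Φ(d·√(n/2) − z_{α/2}).
d·√(n/2) = 0.98 × √(25/2) = 0.98 × 3.536 = 3.465.
z_β = 3.465 − 2.326 = 1.139.
Power = Φ(1.139) = 0.873.

power ≈ 0.87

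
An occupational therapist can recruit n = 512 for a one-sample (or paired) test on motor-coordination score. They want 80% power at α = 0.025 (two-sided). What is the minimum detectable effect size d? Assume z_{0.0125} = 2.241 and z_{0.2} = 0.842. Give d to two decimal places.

d_min ≈ 0.14

For a single sample (or paired design) of n = 512: d_min = (z_{α/2} + z_β)/√n.
z-sum = 2.241 + 0.842 = 3.083.
d_min = 3.083 / √512 = 3.083 / 22.627 = 0.136.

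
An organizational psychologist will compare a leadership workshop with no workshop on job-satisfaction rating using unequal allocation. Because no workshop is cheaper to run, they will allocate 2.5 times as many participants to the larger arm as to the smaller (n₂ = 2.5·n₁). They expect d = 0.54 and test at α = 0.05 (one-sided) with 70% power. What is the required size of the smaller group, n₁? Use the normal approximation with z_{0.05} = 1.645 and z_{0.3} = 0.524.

With allocation ratio k = n₂/n₁ = 2.5, Var(x̄₁−x̄₂) = σ²(1/n₁ + 1/(k·n₁)) = σ²·(k+1)/(k·n₁).
So n₁ = (1 + 1/k)·((z_{α} + z_β)/d)² = 1.400 × (2.169/0.54)².
n₁ = 1.400 × 16.13 = 22.6.
Round up: n₁ = 23, giving n₂ = ⌈2.5 × 23⌉ = ⌈57.5⌉ = 58.

n₁ = 23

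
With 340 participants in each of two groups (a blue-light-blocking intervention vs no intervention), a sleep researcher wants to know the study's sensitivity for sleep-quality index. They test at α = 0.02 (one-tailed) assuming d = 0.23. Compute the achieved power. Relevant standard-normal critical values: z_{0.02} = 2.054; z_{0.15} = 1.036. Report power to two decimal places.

For two equal groups, power = Φ(d·√(n/2) − z_{α}).
d·√(n/2) = 0.23 × √(340/2) = 0.23 × 13.038 = 2.999.
z_β = 2.999 − 2.054 = 0.945.
Power = Φ(0.945) = 0.828.

power ≈ 0.83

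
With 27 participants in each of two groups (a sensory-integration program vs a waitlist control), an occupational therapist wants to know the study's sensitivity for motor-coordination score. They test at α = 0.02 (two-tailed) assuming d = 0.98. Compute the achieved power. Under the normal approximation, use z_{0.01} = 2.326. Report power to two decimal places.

power ≈ 0.90

For two equal groups, power = Φ(d·√(n/2) − z_{α/2}).
d·√(n/2) = 0.98 × √(27/2) = 0.98 × 3.674 = 3.601.
z_β = 3.601 − 2.326 = 1.275.
Power = Φ(1.275) = 0.899.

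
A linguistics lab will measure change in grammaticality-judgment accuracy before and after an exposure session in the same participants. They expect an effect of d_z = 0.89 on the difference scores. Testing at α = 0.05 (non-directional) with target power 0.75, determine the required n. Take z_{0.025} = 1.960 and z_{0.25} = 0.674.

For a paired (one-sample on differences) test: n = ((z_{α/2} + z_β) / d)².
z_{α/2} + z_β = 1.960 + 0.674 = 2.634.
n = (2.634 / 0.89)² = 2.960² = 8.76.
Round up.

n = 9 pairs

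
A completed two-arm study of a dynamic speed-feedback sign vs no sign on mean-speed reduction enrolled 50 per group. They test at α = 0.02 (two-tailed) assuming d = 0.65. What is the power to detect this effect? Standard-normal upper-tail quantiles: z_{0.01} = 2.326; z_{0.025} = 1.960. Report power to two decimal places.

power ≈ 0.82

For two equal groups, power = Φ(d·√(n/2) − z_{α/2}).
d·√(n/2) = 0.65 × √(50/2) = 0.65 × 5.000 = 3.250.
z_β = 3.250 − 2.326 = 0.924.
Power = Φ(0.924) = 0.822.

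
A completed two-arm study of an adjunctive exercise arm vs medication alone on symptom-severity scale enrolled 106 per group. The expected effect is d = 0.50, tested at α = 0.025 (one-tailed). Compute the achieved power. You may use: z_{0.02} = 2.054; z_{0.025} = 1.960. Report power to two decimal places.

power ≈ 0.95

For two equal groups, power = Φ(d·√(n/2) − z_{α}).
d·√(n/2) = 0.50 × √(106/2) = 0.50 × 7.280 = 3.640.
z_β = 3.640 − 1.960 = 1.680.
Power = Φ(1.680) = 0.954.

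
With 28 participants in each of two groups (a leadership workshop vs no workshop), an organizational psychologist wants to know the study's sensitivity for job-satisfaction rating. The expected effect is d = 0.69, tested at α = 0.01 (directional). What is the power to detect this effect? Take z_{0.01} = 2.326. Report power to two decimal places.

For two equal groups, power = Φ(d·√(n/2) − z_{α}).
d·√(n/2) = 0.69 × √(28/2) = 0.69 × 3.742 = 2.582.
z_β = 2.582 − 2.326 = 0.256.
Power = Φ(0.256) = 0.601.

power ≈ 0.60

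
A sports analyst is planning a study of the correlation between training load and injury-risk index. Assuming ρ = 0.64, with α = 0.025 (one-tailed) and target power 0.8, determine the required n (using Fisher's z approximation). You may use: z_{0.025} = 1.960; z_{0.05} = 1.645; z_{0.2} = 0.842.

Fisher's z: C = ½·ln((1+r)/(1−r)) = ½·ln(4.5556) = 0.7582.
n = ((z_{α} + z_β)/C)² + 3.
(1.960 + 0.842) / 0.7582 = 2.802 / 0.7582 = 3.696.
n = 3.696² + 3 = 13.66 + 3 = 16.7.
Round up.

n = 17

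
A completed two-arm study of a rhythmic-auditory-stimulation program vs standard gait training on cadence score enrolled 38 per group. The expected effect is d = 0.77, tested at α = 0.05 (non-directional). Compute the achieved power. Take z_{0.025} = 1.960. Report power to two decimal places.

power ≈ 0.92

For two equal groups, power = Φ(d·√(n/2) − z_{α/2}).
d·√(n/2) = 0.77 × √(38/2) = 0.77 × 4.359 = 3.356.
z_β = 3.356 − 1.960 = 1.396.
Power = Φ(1.396) = 0.919.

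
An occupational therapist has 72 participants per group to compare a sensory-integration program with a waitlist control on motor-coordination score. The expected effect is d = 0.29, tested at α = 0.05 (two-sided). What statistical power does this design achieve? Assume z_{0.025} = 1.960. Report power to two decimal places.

For two equal groups, power = Φ(d·√(n/2) − z_{α/2}).
d·√(n/2) = 0.29 × √(72/2) = 0.29 × 6.000 = 1.740.
z_β = 1.740 − 1.960 = -0.220.
Power = Φ(-0.220) = 0.413.

power ≈ 0.41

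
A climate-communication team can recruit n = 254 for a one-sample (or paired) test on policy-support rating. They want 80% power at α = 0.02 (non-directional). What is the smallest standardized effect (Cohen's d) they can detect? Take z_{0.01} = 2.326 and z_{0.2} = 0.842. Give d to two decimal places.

d_min ≈ 0.20

For a single sample (or paired design) of n = 254: d_min = (z_{α/2} + z_β)/√n.
z-sum = 2.326 + 0.842 = 3.168.
d_min = 3.168 / √254 = 3.168 / 15.937 = 0.199.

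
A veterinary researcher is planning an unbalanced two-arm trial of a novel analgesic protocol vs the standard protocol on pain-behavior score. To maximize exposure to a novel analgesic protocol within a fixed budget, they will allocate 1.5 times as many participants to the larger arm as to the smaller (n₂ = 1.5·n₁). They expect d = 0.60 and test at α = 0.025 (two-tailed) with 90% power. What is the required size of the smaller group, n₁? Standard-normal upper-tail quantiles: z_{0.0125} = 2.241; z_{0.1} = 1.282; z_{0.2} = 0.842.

With allocation ratio k = n₂/n₁ = 1.5, Var(x̄₁−x̄₂) = σ²(1/n₁ + 1/(k·n₁)) = σ²·(k+1)/(k·n₁).
So n₁ = (1 + 1/k)·((z_{α/2} + z_β)/d)² = 1.667 × (3.523/0.60)².
n₁ = 1.667 × 34.48 = 57.5.
Round up: n₁ = 58, giving n₂ = 1.5 × 58 = 87.

n₁ = 58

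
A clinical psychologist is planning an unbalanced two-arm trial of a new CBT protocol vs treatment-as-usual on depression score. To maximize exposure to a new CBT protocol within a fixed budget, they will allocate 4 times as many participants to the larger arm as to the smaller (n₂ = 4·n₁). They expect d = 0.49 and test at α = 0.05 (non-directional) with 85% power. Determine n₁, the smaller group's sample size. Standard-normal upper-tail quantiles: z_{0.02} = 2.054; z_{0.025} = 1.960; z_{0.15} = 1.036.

n₁ = 47

With allocation ratio k = n₂/n₁ = 4, Var(x̄₁−x̄₂) = σ²(1/n₁ + 1/(k·n₁)) = σ²·(k+1)/(k·n₁).
So n₁ = (1 + 1/k)·((z_{α/2} + z_β)/d)² = 1.250 × (2.996/0.49)².
n₁ = 1.250 × 37.38 = 46.7.
Round up: n₁ = 47, giving n₂ = 4 × 47 = 188.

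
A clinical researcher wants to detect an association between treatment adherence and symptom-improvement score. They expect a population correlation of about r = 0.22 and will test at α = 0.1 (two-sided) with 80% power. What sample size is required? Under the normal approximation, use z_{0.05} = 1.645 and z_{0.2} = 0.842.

n = 127

Fisher's z: C = ½·ln((1+r)/(1−r)) = ½·ln(1.5641) = 0.2237.
n = ((z_{α/2} + z_β)/C)² + 3.
(1.645 + 0.842) / 0.2237 = 2.487 / 0.2237 = 11.118.
n = 11.118² + 3 = 123.60 + 3 = 126.6.
Round up.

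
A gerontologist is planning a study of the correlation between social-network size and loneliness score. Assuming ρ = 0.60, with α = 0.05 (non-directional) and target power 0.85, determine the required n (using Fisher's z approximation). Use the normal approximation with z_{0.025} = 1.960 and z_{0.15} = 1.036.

Fisher's z: C = ½·ln((1+r)/(1−r)) = ½·ln(4.0000) = 0.6931.
n = ((z_{α/2} + z_β)/C)² + 3.
(1.960 + 1.036) / 0.6931 = 2.996 / 0.6931 = 4.323.
n = 4.323² + 3 = 18.68 + 3 = 21.7.
Round up.

n = 22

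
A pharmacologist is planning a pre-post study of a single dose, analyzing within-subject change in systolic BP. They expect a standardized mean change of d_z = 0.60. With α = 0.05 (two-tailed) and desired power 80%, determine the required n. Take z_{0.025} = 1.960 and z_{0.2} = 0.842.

For a paired (one-sample on differences) test: n = ((z_{α/2} + z_β) / d)².
z_{α/2} + z_β = 1.960 + 0.842 = 2.802.
n = (2.802 / 0.60)² = 4.670² = 21.81.
Round up.

n = 22 pairs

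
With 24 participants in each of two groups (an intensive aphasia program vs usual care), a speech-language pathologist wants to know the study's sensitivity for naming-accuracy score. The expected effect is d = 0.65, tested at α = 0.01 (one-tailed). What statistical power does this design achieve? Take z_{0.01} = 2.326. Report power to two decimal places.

For two equal groups, power = Φ(d·√(n/2) − z_{α}).
d·√(n/2) = 0.65 × √(24/2) = 0.65 × 3.464 = 2.252.
z_β = 2.252 − 2.326 = -0.074.
Power = Φ(-0.074) = 0.470.

power ≈ 0.47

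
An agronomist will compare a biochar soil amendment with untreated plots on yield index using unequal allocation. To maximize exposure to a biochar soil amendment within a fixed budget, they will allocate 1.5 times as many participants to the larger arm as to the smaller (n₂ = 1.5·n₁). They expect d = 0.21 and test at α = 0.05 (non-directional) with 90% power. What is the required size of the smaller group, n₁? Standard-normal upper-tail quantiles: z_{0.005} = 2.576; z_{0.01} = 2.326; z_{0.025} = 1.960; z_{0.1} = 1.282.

With allocation ratio k = n₂/n₁ = 1.5, Var(x̄₁−x̄₂) = σ²(1/n₁ + 1/(k·n₁)) = σ²·(k+1)/(k·n₁).
So n₁ = (1 + 1/k)·((z_{α/2} + z_β)/d)² = 1.667 × (3.242/0.21)².
n₁ = 1.667 × 238.33 = 397.2.
Round up: n₁ = 398, giving n₂ = 1.5 × 398 = 597.

n₁ = 398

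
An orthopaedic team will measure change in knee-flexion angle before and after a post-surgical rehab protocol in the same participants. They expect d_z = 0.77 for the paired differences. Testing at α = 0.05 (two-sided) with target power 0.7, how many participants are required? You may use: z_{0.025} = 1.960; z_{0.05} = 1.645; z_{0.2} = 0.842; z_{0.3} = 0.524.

For a paired (one-sample on differences) test: n = ((z_{α/2} + z_β) / d)².
z_{α/2} + z_β = 1.960 + 0.524 = 2.484.
n = (2.484 / 0.77)² = 3.226² = 10.41.
Round up.

n = 11 pairs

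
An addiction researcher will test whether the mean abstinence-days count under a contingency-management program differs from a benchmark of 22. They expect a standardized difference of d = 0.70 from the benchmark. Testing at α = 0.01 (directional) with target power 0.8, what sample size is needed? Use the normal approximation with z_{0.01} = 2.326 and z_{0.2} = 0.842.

For a one-sample test: n = ((z_{α} + z_β) / d)².
z_{α} + z_β = 2.326 + 0.842 = 3.168.
n = (3.168 / 0.70)² = 4.526² = 20.48.
Round up.

n = 21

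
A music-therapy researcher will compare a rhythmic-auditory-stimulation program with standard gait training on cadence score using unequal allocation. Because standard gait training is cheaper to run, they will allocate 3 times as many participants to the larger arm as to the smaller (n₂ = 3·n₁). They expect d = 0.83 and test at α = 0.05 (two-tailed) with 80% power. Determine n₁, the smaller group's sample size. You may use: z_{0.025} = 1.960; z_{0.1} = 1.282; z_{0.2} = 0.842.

With allocation ratio k = n₂/n₁ = 3, Var(x̄₁−x̄₂) = σ²(1/n₁ + 1/(k·n₁)) = σ²·(k+1)/(k·n₁).
So n₁ = (1 + 1/k)·((z_{α/2} + z_β)/d)² = 1.333 × (2.802/0.83)².
n₁ = 1.333 × 11.40 = 15.2.
Round up: n₁ = 16, giving n₂ = 3 × 16 = 48.

n₁ = 16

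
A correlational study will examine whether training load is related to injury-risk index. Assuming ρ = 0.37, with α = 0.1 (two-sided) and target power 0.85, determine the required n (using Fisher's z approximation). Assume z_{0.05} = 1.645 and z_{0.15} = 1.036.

Fisher's z: C = ½·ln((1+r)/(1−r)) = ½·ln(2.1746) = 0.3884.
n = ((z_{α/2} + z_β)/C)² + 3.
(1.645 + 1.036) / 0.3884 = 2.681 / 0.3884 = 6.903.
n = 6.903² + 3 = 47.65 + 3 = 50.6.
Round up.

n = 51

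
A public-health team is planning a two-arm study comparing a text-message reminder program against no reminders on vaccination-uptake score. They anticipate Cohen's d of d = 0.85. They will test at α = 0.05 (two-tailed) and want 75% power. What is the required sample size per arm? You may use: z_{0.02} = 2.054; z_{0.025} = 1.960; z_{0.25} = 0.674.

For two independent groups with equal n: n = 2·((z_{α/2} + z_β) / d)².
z_{α/2} + z_β = 1.960 + 0.674 = 2.634.
n = 2 × (2.634 / 0.85)² = 2 × 3.099² = 2 × 9.60 = 19.2.
Round up to the next whole participant.

n = 20 per group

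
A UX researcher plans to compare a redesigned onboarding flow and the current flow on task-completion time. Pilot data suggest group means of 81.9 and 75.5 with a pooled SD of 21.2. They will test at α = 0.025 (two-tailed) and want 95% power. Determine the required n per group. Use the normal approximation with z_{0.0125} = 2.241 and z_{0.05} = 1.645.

Cohen's d = |M₁ − M₂| / SD_pooled = |81.9 − 75.5| / 21.2 = 6.4 / 21.2 = 0.302.
For two independent groups with equal n: n = 2·((z_{α/2} + z_β) / d)².
z_{α/2} + z_β = 2.241 + 1.645 = 3.886.
n = 2 × (3.886 / 0.302)² = 2 × 12.868² = 2 × 165.57 = 331.1.
Round up to the next whole participant.

n = 332 per group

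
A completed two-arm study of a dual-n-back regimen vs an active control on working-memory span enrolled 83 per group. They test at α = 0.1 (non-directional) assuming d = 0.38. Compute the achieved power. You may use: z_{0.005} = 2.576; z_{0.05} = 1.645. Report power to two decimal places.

power ≈ 0.79

For two equal groups, power = Φ(d·√(n/2) − z_{α/2}).
d·√(n/2) = 0.38 × √(83/2) = 0.38 × 6.442 = 2.448.
z_β = 2.448 − 1.645 = 0.803.
Power = Φ(0.803) = 0.789.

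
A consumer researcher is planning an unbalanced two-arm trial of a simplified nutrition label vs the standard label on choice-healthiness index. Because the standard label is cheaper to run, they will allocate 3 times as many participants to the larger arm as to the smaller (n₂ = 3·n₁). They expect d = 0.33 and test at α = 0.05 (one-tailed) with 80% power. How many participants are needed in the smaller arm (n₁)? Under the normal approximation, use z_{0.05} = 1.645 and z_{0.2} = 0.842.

n₁ = 76

With allocation ratio k = n₂/n₁ = 3, Var(x̄₁−x̄₂) = σ²(1/n₁ + 1/(k·n₁)) = σ²·(k+1)/(k·n₁).
So n₁ = (1 + 1/k)·((z_{α} + z_β)/d)² = 1.333 × (2.487/0.33)².
n₁ = 1.333 × 56.80 = 75.7.
Round up: n₁ = 76, giving n₂ = 3 × 76 = 228.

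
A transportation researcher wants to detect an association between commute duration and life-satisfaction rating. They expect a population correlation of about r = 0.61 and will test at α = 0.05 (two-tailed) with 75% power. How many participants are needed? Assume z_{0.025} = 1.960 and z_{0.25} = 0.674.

Fisher's z: C = ½·ln((1+r)/(1−r)) = ½·ln(4.1282) = 0.7089.
n = ((z_{α/2} + z_β)/C)² + 3.
(1.960 + 0.674) / 0.7089 = 2.634 / 0.7089 = 3.716.
n = 3.716² + 3 = 13.81 + 3 = 16.8.
Round up.

n = 17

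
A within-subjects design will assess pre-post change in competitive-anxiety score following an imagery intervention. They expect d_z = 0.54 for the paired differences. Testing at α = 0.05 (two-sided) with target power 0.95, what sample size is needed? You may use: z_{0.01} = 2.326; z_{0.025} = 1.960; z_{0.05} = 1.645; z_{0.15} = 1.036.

n = 45 pairs

For a paired (one-sample on differences) test: n = ((z_{α/2} + z_β) / d)².
z_{α/2} + z_β = 1.960 + 1.645 = 3.605.
n = (3.605 / 0.54)² = 6.676² = 44.57.
Round up.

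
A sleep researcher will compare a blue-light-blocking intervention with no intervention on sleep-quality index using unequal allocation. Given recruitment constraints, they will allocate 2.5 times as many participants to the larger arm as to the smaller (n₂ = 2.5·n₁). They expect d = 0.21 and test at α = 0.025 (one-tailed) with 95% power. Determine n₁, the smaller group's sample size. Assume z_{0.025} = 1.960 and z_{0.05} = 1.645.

With allocation ratio k = n₂/n₁ = 2.5, Var(x̄₁−x̄₂) = σ²(1/n₁ + 1/(k·n₁)) = σ²·(k+1)/(k·n₁).
So n₁ = (1 + 1/k)·((z_{α} + z_β)/d)² = 1.400 × (3.605/0.21)².
n₁ = 1.400 × 294.69 = 412.6.
Round up: n₁ = 413, giving n₂ = ⌈2.5 × 413⌉ = ⌈1032.5⌉ = 1033.

n₁ = 413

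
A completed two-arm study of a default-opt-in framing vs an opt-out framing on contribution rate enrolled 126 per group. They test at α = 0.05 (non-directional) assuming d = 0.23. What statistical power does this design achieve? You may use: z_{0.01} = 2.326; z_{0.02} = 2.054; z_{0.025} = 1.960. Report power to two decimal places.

For two equal groups, power = Φ(d·√(n/2) − z_{α/2}).
d·√(n/2) = 0.23 × √(126/2) = 0.23 × 7.937 = 1.826.
z_β = 1.826 − 1.960 = -0.134.
Power = Φ(-0.134) = 0.447.

power ≈ 0.45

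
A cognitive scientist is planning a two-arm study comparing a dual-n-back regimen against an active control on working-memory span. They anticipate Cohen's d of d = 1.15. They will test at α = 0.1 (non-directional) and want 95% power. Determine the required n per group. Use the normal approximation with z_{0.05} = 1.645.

For two independent groups with equal n: n = 2·((z_{α/2} + z_β) / d)².
z_{α/2} + z_β = 1.645 + 1.645 = 3.290.
n = 2 × (3.290 / 1.15)² = 2 × 2.861² = 2 × 8.18 = 16.4.
Round up to the next whole participant.

n = 17 per group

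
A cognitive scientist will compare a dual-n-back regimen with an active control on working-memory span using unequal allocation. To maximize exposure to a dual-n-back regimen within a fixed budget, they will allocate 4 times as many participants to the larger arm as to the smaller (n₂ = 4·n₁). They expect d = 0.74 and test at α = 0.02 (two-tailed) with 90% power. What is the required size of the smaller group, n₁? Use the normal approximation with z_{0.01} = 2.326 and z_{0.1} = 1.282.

With allocation ratio k = n₂/n₁ = 4, Var(x̄₁−x̄₂) = σ²(1/n₁ + 1/(k·n₁)) = σ²·(k+1)/(k·n₁).
So n₁ = (1 + 1/k)·((z_{α/2} + z_β)/d)² = 1.250 × (3.608/0.74)².
n₁ = 1.250 × 23.77 = 29.7.
Round up: n₁ = 30, giving n₂ = 4 × 30 = 120.

n₁ = 30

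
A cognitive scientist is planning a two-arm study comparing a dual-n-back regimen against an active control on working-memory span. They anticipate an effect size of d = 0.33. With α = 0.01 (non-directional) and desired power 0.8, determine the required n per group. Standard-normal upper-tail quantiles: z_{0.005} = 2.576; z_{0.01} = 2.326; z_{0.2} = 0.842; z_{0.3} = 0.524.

n = 215 per group

For two independent groups with equal n: n = 2·((z_{α/2} + z_β) / d)².
z_{α/2} + z_β = 2.576 + 0.842 = 3.418.
n = 2 × (3.418 / 0.33)² = 2 × 10.358² = 2 × 107.28 = 214.6.
Round up to the next whole participant.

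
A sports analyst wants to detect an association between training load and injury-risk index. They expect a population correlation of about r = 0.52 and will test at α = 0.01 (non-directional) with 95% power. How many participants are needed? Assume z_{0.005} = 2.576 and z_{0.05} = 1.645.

Fisher's z: C = ½·ln((1+r)/(1−r)) = ½·ln(3.1667) = 0.5763.
n = ((z_{α/2} + z_β)/C)² + 3.
(2.576 + 1.645) / 0.5763 = 4.221 / 0.5763 = 7.324.
n = 7.324² + 3 = 53.65 + 3 = 56.6.
Round up.

n = 57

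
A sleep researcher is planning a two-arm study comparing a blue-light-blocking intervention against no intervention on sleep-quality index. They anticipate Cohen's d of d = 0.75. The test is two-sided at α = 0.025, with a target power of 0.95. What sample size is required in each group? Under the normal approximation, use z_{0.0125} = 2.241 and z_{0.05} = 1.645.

For two independent groups with equal n: n = 2·((z_{α/2} + z_β) / d)².
z_{α/2} + z_β = 2.241 + 1.645 = 3.886.
n = 2 × (3.886 / 0.75)² = 2 × 5.181² = 2 × 26.85 = 53.7.
Round up to the next whole participant.

n = 54 per group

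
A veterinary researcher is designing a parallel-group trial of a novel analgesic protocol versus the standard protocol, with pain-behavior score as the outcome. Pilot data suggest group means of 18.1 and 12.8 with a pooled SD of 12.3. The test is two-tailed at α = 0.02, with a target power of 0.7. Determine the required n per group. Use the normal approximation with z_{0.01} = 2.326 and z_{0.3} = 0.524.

Cohen's d = |M₁ − M₂| / SD_pooled = |18.1 − 12.8| / 12.3 = 5.3 / 12.3 = 0.431.
For two independent groups with equal n: n = 2·((z_{α/2} + z_β) / d)².
z_{α/2} + z_β = 2.326 + 0.524 = 2.850.
n = 2 × (2.850 / 0.431)² = 2 × 6.613² = 2 × 43.73 = 87.5.
Round up to the next whole participant.

n = 88 per group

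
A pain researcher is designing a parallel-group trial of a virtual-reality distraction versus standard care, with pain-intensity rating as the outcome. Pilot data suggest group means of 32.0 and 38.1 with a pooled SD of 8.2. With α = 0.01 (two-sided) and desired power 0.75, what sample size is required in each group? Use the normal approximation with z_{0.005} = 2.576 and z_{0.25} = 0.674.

n = 39 per group

Cohen's d = |M₁ − M₂| / SD_pooled = |32.0 − 38.1| / 8.2 = 6.1 / 8.2 = 0.744.
For two independent groups with equal n: n = 2·((z_{α/2} + z_β) / d)².
z_{α/2} + z_β = 2.576 + 0.674 = 3.250.
n = 2 × (3.250 / 0.744)² = 2 × 4.368² = 2 × 19.08 = 38.2.
Round up to the next whole participant.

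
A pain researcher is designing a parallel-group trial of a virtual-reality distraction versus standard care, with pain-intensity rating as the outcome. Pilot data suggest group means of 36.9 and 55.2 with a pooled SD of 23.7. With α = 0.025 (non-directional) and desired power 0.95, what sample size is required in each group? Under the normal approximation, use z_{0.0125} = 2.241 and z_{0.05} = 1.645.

Cohen's d = |M₁ − M₂| / SD_pooled = |36.9 − 55.2| / 23.7 = 18.3 / 23.7 = 0.772.
For two independent groups with equal n: n = 2·((z_{α/2} + z_β) / d)².
z_{α/2} + z_β = 2.241 + 1.645 = 3.886.
n = 2 × (3.886 / 0.772)² = 2 × 5.034² = 2 × 25.34 = 50.7.
Round up to the next whole participant.

n = 51 per group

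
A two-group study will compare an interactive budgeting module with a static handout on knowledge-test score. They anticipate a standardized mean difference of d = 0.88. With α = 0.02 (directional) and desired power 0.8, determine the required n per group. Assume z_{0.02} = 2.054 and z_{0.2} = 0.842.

For two independent groups with equal n: n = 2·((z_{α} + z_β) / d)².
z_{α} + z_β = 2.054 + 0.842 = 2.896.
n = 2 × (2.896 / 0.88)² = 2 × 3.291² = 2 × 10.83 = 21.7.
Round up to the next whole participant.

n = 22 per group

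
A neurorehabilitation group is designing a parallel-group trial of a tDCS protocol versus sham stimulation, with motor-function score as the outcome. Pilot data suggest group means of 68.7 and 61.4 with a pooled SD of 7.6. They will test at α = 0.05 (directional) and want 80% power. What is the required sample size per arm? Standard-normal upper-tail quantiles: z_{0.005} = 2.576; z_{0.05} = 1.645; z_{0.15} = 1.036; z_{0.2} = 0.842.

Cohen's d = |M₁ − M₂| / SD_pooled = |68.7 − 61.4| / 7.6 = 7.3 / 7.6 = 0.961.
For two independent groups with equal n: n = 2·((z_{α} + z_β) / d)².
z_{α} + z_β = 1.645 + 0.842 = 2.487.
n = 2 × (2.487 / 0.961)² = 2 × 2.588² = 2 × 6.70 = 13.4.
Round up to the next whole participant.

n = 14 per group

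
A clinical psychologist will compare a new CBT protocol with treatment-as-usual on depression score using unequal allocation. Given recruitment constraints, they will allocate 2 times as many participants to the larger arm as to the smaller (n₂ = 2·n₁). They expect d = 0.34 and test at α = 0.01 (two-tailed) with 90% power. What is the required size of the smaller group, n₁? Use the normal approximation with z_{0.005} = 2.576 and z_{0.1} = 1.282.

With allocation ratio k = n₂/n₁ = 2, Var(x̄₁−x̄₂) = σ²(1/n₁ + 1/(k·n₁)) = σ²·(k+1)/(k·n₁).
So n₁ = (1 + 1/k)·((z_{α/2} + z_β)/d)² = 1.500 × (3.858/0.34)².
n₁ = 1.500 × 128.76 = 193.1.
Round up: n₁ = 194, giving n₂ = 2 × 194 = 388.

n₁ = 194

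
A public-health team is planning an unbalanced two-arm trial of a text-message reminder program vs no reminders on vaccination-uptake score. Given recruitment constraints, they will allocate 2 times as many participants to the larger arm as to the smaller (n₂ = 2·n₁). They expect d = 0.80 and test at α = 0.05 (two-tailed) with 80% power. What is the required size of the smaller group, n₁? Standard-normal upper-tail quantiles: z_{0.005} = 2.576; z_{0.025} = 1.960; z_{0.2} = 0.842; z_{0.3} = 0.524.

With allocation ratio k = n₂/n₁ = 2, Var(x̄₁−x̄₂) = σ²(1/n₁ + 1/(k·n₁)) = σ²·(k+1)/(k·n₁).
So n₁ = (1 + 1/k)·((z_{α/2} + z_β)/d)² = 1.500 × (2.802/0.80)².
n₁ = 1.500 × 12.27 = 18.4.
Round up: n₁ = 19, giving n₂ = 2 × 19 = 38.

n₁ = 19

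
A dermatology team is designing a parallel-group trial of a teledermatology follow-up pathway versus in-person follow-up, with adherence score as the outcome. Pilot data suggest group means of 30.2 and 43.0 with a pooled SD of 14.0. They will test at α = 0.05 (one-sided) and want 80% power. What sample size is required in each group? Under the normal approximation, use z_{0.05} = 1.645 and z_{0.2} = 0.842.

Cohen's d = |M₁ − M₂| / SD_pooled = |30.2 − 43.0| / 14.0 = 12.8 / 14.0 = 0.914.
For two independent groups with equal n: n = 2·((z_{α} + z_β) / d)².
z_{α} + z_β = 1.645 + 0.842 = 2.487.
n = 2 × (2.487 / 0.914)² = 2 × 2.721² = 2 × 7.40 = 14.8.
Round up to the next whole participant.

n = 15 per group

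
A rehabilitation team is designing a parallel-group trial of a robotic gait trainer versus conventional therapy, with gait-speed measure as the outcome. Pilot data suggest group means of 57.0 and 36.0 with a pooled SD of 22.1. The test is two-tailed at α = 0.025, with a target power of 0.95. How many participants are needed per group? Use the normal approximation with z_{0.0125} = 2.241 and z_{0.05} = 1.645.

n = 34 per group

Cohen's d = |M₁ − M₂| / SD_pooled = |57.0 − 36.0| / 22.1 = 21.0 / 22.1 = 0.950.
For two independent groups with equal n: n = 2·((z_{α/2} + z_β) / d)².
z_{α/2} + z_β = 2.241 + 1.645 = 3.886.
n = 2 × (3.886 / 0.950)² = 2 × 4.091² = 2 × 16.73 = 33.5.
Round up to the next whole participant.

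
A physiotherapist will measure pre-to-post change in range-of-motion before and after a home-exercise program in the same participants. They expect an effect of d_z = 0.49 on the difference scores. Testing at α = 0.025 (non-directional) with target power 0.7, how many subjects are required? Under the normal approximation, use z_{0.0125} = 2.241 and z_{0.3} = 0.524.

n = 32 pairs

For a paired (one-sample on differences) test: n = ((z_{α/2} + z_β) / d)².
z_{α/2} + z_β = 2.241 + 0.524 = 2.765.
n = (2.765 / 0.49)² = 5.643² = 31.84.
Round up.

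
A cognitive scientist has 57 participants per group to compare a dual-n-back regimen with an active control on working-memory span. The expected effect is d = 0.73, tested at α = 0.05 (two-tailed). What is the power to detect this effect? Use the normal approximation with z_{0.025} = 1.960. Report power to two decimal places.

power ≈ 0.97

For two equal groups, power = Φ(d·√(n/2) − z_{α/2}).
d·√(n/2) = 0.73 × √(57/2) = 0.73 × 5.339 = 3.897.
z_β = 3.897 − 1.960 = 1.937.
Power = Φ(1.937) = 0.974.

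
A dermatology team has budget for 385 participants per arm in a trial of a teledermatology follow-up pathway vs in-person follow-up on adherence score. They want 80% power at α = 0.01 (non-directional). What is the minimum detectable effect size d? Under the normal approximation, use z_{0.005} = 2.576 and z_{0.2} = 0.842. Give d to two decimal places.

d_min ≈ 0.25

For two independent groups of n = 385 each: d_min = (z_{α/2} + z_β)·√(2/n).
z-sum = 2.576 + 0.842 = 3.418.
d_min = 3.418 × √(2/385) = 3.418 × 0.0721 = 0.246.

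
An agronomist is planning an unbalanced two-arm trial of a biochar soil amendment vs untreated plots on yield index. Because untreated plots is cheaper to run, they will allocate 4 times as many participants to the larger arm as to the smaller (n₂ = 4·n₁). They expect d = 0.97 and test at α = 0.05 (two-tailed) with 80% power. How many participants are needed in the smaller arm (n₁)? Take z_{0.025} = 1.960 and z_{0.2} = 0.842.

With allocation ratio k = n₂/n₁ = 4, Var(x̄₁−x̄₂) = σ²(1/n₁ + 1/(k·n₁)) = σ²·(k+1)/(k·n₁).
So n₁ = (1 + 1/k)·((z_{α/2} + z_β)/d)² = 1.250 × (2.802/0.97)².
n₁ = 1.250 × 8.34 = 10.4.
Round up: n₁ = 11, giving n₂ = 4 × 11 = 44.

n₁ = 11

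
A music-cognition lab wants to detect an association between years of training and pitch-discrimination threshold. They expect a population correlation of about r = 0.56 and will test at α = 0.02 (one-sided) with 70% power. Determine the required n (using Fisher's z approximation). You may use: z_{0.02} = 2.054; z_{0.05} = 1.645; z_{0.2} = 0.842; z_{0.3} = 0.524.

Fisher's z: C = ½·ln((1+r)/(1−r)) = ½·ln(3.5455) = 0.6328.
n = ((z_{α} + z_β)/C)² + 3.
(2.054 + 0.524) / 0.6328 = 2.578 / 0.6328 = 4.074.
n = 4.074² + 3 = 16.60 + 3 = 19.6.
Round up.

n = 20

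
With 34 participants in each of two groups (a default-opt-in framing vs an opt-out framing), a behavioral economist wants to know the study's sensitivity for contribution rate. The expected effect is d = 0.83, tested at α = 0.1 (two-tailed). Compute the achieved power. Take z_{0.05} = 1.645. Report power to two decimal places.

power ≈ 0.96

For two equal groups, power = Φ(d·√(n/2) − z_{α/2}).
d·√(n/2) = 0.83 × √(34/2) = 0.83 × 4.123 = 3.422.
z_β = 3.422 − 1.645 = 1.777.
Power = Φ(1.777) = 0.962.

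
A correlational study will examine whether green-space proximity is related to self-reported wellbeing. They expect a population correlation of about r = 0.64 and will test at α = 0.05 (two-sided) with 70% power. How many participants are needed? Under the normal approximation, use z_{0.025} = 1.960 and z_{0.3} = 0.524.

Fisher's z: C = ½·ln((1+r)/(1−r)) = ½·ln(4.5556) = 0.7582.
n = ((z_{α/2} + z_β)/C)² + 3.
(1.960 + 0.524) / 0.7582 = 2.484 / 0.7582 = 3.276.
n = 3.276² + 3 = 10.73 + 3 = 13.7.
Round up.

n = 14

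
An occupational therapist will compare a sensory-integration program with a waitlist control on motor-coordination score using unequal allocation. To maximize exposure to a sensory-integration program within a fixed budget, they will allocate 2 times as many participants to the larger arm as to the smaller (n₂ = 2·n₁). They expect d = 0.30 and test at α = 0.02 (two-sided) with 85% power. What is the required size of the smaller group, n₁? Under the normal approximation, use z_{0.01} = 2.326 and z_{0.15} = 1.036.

n₁ = 189

With allocation ratio k = n₂/n₁ = 2, Var(x̄₁−x̄₂) = σ²(1/n₁ + 1/(k·n₁)) = σ²·(k+1)/(k·n₁).
So n₁ = (1 + 1/k)·((z_{α/2} + z_β)/d)² = 1.500 × (3.362/0.30)².
n₁ = 1.500 × 125.59 = 188.4.
Round up: n₁ = 189, giving n₂ = 2 × 189 = 378.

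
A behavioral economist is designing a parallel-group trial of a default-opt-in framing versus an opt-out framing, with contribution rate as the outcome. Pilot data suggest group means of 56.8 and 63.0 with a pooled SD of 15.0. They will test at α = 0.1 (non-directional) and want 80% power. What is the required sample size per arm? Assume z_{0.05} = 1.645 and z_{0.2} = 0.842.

Cohen's d = |M₁ − M₂| / SD_pooled = |56.8 − 63.0| / 15.0 = 6.2 / 15.0 = 0.413.
For two independent groups with equal n: n = 2·((z_{α/2} + z_β) / d)².
z_{α/2} + z_β = 1.645 + 0.842 = 2.487.
n = 2 × (2.487 / 0.413)² = 2 × 6.022² = 2 × 36.26 = 72.5.
Round up to the next whole participant.

n = 73 per group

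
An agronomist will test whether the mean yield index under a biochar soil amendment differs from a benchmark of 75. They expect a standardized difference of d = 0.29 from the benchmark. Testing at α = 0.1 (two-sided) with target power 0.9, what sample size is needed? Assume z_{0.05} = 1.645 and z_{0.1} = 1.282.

For a one-sample test: n = ((z_{α/2} + z_β) / d)².
z_{α/2} + z_β = 1.645 + 1.282 = 2.927.
n = (2.927 / 0.29)² = 10.093² = 101.87.
Round up.

n = 102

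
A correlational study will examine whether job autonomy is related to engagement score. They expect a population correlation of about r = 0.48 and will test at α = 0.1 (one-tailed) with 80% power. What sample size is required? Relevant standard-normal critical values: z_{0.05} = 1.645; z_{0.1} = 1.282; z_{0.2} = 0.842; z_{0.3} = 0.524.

n = 20

Fisher's z: C = ½·ln((1+r)/(1−r)) = ½·ln(2.8462) = 0.5230.
n = ((z_{α} + z_β)/C)² + 3.
(1.282 + 0.842) / 0.5230 = 2.124 / 0.5230 = 4.061.
n = 4.061² + 3 = 16.49 + 3 = 19.5.
Round up.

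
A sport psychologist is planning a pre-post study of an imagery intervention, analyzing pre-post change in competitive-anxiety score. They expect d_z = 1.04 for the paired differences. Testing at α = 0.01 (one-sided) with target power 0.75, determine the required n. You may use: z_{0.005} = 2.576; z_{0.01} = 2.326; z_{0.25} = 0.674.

n = 9 pairs

For a paired (one-sample on differences) test: n = ((z_{α} + z_β) / d)².
z_{α} + z_β = 2.326 + 0.674 = 3.000.
n = (3.000 / 1.04)² = 2.885² = 8.32.
Round up.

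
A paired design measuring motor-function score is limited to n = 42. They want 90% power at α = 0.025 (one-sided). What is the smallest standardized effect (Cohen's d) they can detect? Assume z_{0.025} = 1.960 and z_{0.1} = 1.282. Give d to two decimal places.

d_min ≈ 0.50

For a single sample (or paired design) of n = 42: d_min = (z_{α} + z_β)/√n.
z-sum = 1.960 + 1.282 = 3.242.
d_min = 3.242 / √42 = 3.242 / 6.481 = 0.500.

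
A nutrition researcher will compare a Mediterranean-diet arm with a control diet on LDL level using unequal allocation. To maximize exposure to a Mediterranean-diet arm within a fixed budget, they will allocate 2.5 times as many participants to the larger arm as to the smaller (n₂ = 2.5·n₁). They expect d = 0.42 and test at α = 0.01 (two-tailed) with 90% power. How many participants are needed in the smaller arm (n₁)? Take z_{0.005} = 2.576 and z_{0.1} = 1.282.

With allocation ratio k = n₂/n₁ = 2.5, Var(x̄₁−x̄₂) = σ²(1/n₁ + 1/(k·n₁)) = σ²·(k+1)/(k·n₁).
So n₁ = (1 + 1/k)·((z_{α/2} + z_β)/d)² = 1.400 × (3.858/0.42)².
n₁ = 1.400 × 84.38 = 118.1.
Round up: n₁ = 119, giving n₂ = ⌈2.5 × 119⌉ = ⌈297.5⌉ = 298.

n₁ = 119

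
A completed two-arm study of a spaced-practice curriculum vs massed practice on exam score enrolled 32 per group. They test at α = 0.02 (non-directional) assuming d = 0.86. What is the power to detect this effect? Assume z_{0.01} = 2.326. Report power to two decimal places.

For two equal groups, power = Φ(d·√(n/2) − z_{α/2}).
d·√(n/2) = 0.86 × √(32/2) = 0.86 × 4.000 = 3.440.
z_β = 3.440 − 2.326 = 1.114.
Power = Φ(1.114) = 0.867.

power ≈ 0.87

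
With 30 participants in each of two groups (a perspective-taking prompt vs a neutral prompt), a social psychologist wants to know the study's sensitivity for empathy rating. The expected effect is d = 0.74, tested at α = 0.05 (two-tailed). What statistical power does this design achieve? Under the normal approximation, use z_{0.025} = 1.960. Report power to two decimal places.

For two equal groups, power = Φ(d·√(n/2) − z_{α/2}).
d·√(n/2) = 0.74 × √(30/2) = 0.74 × 3.873 = 2.866.
z_β = 2.866 − 1.960 = 0.906.
Power = Φ(0.906) = 0.818.

power ≈ 0.82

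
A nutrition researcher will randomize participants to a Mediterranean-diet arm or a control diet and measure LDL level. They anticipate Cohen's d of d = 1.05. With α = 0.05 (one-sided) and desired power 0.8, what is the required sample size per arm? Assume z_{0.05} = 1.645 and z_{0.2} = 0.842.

n = 12 per group

For two independent groups with equal n: n = 2·((z_{α} + z_β) / d)².
z_{α} + z_β = 1.645 + 0.842 = 2.487.
n = 2 × (2.487 / 1.05)² = 2 × 2.369² = 2 × 5.61 = 11.2.
Round up to the next whole participant.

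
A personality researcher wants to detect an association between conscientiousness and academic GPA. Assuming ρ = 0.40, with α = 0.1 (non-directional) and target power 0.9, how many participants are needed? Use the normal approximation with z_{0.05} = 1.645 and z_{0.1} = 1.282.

Fisher's z: C = ½·ln((1+r)/(1−r)) = ½·ln(2.3333) = 0.4236.
n = ((z_{α/2} + z_β)/C)² + 3.
(1.645 + 1.282) / 0.4236 = 2.927 / 0.4236 = 6.910.
n = 6.910² + 3 = 47.75 + 3 = 50.7.
Round up.

n = 51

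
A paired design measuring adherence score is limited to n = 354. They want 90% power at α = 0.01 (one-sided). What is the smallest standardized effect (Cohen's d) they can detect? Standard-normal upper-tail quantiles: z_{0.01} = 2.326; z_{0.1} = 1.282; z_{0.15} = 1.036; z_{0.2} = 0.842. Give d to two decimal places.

For a single sample (or paired design) of n = 354: d_min = (z_{α} + z_β)/√n.
z-sum = 2.326 + 1.282 = 3.608.
d_min = 3.608 / √354 = 3.608 / 18.815 = 0.192.

d_min ≈ 0.19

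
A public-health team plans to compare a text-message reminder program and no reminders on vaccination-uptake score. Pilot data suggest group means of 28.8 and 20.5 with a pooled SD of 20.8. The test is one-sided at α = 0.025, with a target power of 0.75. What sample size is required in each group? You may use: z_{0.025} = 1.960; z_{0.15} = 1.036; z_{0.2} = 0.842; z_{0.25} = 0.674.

Cohen's d = |M₁ − M₂| / SD_pooled = |28.8 − 20.5| / 20.8 = 8.3 / 20.8 = 0.399.
For two independent groups with equal n: n = 2·((z_{α} + z_β) / d)².
z_{α} + z_β = 1.960 + 0.674 = 2.634.
n = 2 × (2.634 / 0.399)² = 2 × 6.602² = 2 × 43.58 = 87.2.
Round up to the next whole participant.

n = 88 per group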